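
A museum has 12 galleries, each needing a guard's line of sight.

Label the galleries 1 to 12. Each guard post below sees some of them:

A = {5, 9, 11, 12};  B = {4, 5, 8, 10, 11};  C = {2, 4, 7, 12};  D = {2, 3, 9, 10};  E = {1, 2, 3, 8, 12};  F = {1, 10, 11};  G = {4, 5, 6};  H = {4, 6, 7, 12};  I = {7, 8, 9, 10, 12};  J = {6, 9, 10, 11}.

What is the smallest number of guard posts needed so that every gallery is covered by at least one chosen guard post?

4

E and G and I and J together: E ∪ G ∪ I ∪ J = {1, 2, 3, 4, 5, 6, 7, 8, 9, 10, 11, 12} — every gallery is covered.
No 3 of the 10 guard posts cover everything (all 120 combinations miss at least one gallery), so 4 is optimal.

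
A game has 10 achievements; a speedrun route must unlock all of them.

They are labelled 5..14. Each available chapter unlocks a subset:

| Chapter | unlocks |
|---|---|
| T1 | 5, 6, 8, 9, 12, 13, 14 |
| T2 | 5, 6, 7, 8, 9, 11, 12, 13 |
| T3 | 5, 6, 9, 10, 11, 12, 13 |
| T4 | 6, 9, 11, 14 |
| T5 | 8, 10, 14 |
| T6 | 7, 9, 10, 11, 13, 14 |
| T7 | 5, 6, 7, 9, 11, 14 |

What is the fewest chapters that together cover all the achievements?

2

T1 and T6 together: T1 ∪ T6 = {5, 6, 7, 8, 9, 10, 11, 12, 13, 14} — every achievement is covered.
No single chapter has all 10 achievements (the largest, T2, has 8), so 2 is optimal.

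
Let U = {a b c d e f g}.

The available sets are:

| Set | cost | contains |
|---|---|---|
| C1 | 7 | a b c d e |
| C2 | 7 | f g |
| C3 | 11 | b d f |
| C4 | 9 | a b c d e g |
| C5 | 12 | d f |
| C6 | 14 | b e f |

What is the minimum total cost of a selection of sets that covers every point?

C1, C2 together cover every point (C1 ∪ C2 = {a, b, c, d, e, f, g}); total cost 7 + 7 = 14.
No covering selection has total cost below 14.

14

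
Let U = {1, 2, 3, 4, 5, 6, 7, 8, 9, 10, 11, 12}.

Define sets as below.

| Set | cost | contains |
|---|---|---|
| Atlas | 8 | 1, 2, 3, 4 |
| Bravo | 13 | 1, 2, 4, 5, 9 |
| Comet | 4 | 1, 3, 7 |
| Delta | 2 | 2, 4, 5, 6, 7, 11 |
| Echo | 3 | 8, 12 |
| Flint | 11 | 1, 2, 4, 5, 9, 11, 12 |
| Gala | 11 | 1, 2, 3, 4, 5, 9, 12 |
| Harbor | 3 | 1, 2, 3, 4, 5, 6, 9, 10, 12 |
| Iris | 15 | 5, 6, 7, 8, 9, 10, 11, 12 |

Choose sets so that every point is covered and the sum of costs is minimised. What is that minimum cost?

Delta, Echo, Harbor together cover every point (Delta ∪ Echo ∪ Harbor = {1, 2, 3, 4, 5, 6, 7, 8, 9, 10, 11, 12}); total cost 2 + 3 + 3 = 8.
No covering selection has total cost below 8.

8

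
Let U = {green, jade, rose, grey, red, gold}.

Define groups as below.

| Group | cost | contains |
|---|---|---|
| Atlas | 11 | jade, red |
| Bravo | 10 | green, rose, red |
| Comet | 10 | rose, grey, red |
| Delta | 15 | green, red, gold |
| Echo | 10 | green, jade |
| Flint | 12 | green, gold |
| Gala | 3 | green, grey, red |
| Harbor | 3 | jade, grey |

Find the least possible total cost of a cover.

25

Bravo, Flint, Harbor together cover every element (Bravo ∪ Flint ∪ Harbor = {green, jade, rose, grey, red, gold}); total cost 10 + 12 + 3 = 25.
The greedy pick Gala, Harbor, Bravo, Flint costs 28; no covering selection beats 25.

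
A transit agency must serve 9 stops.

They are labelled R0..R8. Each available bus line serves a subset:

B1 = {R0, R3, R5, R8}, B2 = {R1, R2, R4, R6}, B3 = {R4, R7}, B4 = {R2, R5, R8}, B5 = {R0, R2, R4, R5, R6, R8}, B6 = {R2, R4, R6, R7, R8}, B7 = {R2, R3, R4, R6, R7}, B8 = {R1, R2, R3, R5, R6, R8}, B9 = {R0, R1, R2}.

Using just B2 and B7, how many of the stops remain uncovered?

3

Union of B2, B7 = {R1, R2, R3, R4, R6, R7}.
Not covered: R0, R5, R8 — 3 stops.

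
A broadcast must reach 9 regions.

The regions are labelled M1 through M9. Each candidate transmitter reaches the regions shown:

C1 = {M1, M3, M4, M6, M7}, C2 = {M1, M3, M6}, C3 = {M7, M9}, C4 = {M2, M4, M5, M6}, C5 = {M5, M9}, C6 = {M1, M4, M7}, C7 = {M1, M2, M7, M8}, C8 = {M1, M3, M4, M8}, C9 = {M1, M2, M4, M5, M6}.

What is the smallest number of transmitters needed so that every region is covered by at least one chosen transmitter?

Take {C3, C8, C9}. Their union is {M1, M2, M3, M4, M5, M6, M7, M8, M9}, which is all 9 regions.
No 2 of the 9 transmitters cover everything (all 36 combinations miss at least one region), so 3 is optimal.

3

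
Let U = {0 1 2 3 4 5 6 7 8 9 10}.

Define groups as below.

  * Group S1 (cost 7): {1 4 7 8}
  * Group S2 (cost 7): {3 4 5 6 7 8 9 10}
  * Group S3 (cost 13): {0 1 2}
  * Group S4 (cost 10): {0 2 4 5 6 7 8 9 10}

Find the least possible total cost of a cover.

S2, S3 together cover every item (S2 ∪ S3 = {0, 1, 2, 3, 4, 5, 6, 7, 8, 9, 10}); total cost 7 + 13 = 20.
No covering selection has total cost below 20.

20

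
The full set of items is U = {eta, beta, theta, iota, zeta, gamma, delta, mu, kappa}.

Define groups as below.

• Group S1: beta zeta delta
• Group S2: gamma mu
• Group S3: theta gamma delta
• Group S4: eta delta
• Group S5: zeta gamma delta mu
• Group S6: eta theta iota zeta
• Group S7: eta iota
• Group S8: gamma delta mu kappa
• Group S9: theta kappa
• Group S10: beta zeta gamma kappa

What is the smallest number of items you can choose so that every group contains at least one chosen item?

H = {eta, gamma, delta, kappa} meets every group (each contains at least one member of H), and |H| = 4.
The groups S1, S2, S7, S9 are pairwise disjoint, so any hitting set needs a separate item for each — at least 4. Hence 4 is optimal.

4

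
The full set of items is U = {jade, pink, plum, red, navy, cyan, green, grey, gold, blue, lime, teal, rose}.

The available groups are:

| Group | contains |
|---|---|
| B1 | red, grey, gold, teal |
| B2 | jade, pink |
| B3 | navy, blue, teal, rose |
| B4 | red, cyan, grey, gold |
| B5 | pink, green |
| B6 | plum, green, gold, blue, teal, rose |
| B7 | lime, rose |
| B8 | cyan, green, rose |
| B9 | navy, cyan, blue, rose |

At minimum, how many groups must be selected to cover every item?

5

Take {B1, B2, B6, B7, B9}. Their union is {jade, pink, plum, red, navy, cyan, green, grey, gold, blue, lime, teal, rose}, which is all 13 items.
No 4 of the 9 groups cover everything (all 126 combinations miss at least one item), so 5 is optimal.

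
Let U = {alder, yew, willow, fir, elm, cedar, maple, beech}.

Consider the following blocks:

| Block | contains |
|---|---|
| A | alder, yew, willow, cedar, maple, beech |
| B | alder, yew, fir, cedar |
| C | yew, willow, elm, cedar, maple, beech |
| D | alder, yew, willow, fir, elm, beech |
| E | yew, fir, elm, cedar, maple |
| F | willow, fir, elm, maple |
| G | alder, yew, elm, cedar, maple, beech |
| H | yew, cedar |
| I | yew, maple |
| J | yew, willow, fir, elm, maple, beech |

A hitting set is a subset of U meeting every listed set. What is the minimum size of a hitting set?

The 2 items {yew, elm} hit every block.
The blocks F, H are pairwise disjoint, so any hitting set needs a separate item for each — at least 2. Hence 2 is optimal.

2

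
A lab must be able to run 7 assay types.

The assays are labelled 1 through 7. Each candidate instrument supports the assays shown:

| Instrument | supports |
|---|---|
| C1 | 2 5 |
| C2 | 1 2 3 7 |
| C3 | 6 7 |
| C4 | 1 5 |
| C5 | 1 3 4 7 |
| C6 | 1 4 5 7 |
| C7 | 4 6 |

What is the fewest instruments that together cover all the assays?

Take {C2, C4, C7}. Their union is {1, 2, 3, 4, 5, 6, 7}, which is all 7 assays.
No 2 of the 7 instruments cover everything (all 21 combinations miss at least one assay), so 3 is optimal.

3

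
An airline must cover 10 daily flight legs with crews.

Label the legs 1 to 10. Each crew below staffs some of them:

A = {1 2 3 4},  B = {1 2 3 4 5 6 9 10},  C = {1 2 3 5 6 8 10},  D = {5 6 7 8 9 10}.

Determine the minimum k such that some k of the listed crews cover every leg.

2

B and D together: B ∪ D = {1, 2, 3, 4, 5, 6, 7, 8, 9, 10} — every leg is covered.
No single crew has all 10 legs (the largest, B, has 8), so 2 is optimal.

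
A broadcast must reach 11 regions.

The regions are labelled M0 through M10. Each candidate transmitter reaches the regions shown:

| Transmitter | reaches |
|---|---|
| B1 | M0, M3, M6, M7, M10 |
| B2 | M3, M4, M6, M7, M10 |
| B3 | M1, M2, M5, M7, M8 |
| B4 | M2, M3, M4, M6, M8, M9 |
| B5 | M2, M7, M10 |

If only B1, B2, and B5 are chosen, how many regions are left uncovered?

4

Union of B1, B2, B5 = {M0, M2, M3, M4, M6, M7, M10}.
Not covered: M1, M5, M8, M9 — 4 regions.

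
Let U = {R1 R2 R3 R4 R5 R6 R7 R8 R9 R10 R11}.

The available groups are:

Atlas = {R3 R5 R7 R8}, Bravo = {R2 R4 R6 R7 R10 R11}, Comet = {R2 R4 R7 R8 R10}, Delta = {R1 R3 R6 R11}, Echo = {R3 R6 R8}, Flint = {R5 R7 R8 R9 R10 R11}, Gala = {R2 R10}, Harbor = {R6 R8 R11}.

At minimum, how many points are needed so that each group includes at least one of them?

The 3 points {R6, R8, R10} hit every group.
No choice of 2 points meets every group, so 3 is the minimum.

3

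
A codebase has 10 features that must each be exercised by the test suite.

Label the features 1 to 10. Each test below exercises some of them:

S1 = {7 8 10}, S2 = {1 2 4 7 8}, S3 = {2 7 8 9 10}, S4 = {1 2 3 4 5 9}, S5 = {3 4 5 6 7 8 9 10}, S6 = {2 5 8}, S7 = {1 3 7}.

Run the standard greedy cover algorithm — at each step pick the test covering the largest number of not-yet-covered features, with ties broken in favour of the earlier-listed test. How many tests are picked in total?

2

Greedy: pick S5 (covers 8 new) → pick S2 (covers 2 new). Total picks: 2.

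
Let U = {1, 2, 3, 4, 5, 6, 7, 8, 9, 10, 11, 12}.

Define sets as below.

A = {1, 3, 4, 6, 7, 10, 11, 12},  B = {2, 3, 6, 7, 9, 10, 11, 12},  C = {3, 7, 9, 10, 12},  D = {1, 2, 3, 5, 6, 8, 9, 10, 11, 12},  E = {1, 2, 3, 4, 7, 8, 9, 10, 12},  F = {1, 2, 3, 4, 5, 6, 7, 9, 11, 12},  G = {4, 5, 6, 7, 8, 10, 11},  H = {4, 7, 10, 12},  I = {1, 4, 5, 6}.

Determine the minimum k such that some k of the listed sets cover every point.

D and F cover everything between them: the union {1, 2, 3, 4, 5, 6, 7, 8, 9, 10, 11, 12} is all of U.
No single set has all 12 points (the largest, D, has 10), so 2 is optimal.

2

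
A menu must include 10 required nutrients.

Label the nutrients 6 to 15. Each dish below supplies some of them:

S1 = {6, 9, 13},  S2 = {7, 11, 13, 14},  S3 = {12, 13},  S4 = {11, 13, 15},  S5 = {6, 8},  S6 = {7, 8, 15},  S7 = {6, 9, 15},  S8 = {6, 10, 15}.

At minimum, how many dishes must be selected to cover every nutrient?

S2 and S3 and S5 and S7 and S8 together: S2 ∪ S3 ∪ S5 ∪ S7 ∪ S8 = {6, 7, 8, 9, 10, 11, 12, 13, 14, 15} — every nutrient is covered.
No 4 of the 8 dishes cover everything (all 70 combinations miss at least one nutrient), so 5 is optimal.

5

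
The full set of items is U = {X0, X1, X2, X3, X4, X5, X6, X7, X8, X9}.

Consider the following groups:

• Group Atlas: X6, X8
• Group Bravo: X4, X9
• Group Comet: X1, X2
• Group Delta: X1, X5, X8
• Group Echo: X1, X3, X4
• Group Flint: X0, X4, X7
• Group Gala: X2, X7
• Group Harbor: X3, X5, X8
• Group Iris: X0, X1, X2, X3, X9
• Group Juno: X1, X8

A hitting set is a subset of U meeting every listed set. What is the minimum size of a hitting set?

The 3 items {X2, X4, X8} hit every group.
The groups Atlas, Echo, Gala are pairwise disjoint, so any hitting set needs a separate item for each — at least 3. Hence 3 is optimal.

3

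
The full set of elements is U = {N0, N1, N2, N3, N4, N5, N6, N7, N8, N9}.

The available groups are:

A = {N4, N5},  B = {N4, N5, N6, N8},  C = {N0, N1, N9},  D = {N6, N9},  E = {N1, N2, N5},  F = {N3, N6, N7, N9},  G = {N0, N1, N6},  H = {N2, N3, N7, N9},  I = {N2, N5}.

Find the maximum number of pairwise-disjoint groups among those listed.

3

A, G, H are pairwise disjoint (A={N4,N5}; G={N0,N1,N6}; H={N2,N3,N7,N9}).
Every remaining group overlaps one of these, and no 4 of the listed groups are pairwise disjoint, so 3 is the maximum.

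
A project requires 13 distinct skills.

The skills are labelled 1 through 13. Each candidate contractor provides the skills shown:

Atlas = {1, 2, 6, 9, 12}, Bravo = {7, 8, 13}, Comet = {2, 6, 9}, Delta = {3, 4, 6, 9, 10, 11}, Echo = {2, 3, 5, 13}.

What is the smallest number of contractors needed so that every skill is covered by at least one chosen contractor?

4

Take {Atlas, Bravo, Delta, Echo}. Their union is {1, 2, 3, 4, 5, 6, 7, 8, 9, 10, 11, 12, 13}, which is all 13 skills.
Only Delta contains 4, so Delta is forced; the remaining 7 skills need at least 3 more contractors (each remaining contractor adds at most 3) — so at least 4 contractors are needed, and 4 is optimal.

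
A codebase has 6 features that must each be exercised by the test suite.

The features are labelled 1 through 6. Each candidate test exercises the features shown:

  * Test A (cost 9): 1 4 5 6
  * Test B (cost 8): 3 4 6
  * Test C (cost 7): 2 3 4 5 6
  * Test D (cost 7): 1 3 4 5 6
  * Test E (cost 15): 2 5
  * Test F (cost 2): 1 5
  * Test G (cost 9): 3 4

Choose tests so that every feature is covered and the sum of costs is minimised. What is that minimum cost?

9

C, F together cover every feature (C ∪ F = {1, 2, 3, 4, 5, 6}); total cost 7 + 2 = 9.
No covering selection has total cost below 9.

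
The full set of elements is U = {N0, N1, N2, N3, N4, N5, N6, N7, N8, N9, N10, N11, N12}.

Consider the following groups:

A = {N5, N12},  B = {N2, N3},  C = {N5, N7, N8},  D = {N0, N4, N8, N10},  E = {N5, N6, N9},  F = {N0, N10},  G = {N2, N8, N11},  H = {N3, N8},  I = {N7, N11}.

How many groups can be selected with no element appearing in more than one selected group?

E, F, H, I are pairwise disjoint (E={N5,N6,N9}; F={N0,N10}; H={N3,N8}; I={N7,N11}).
Every remaining group overlaps one of these, and no 5 of the listed groups are pairwise disjoint, so 4 is the maximum.

4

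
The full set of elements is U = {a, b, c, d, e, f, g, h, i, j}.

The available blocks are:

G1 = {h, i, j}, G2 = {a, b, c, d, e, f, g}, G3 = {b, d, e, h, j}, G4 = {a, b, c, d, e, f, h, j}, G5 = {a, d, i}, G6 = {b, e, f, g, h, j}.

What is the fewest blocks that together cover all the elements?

G1 and G2 together: G1 ∪ G2 = {a, b, c, d, e, f, g, h, i, j} — every element is covered.
No single block has all 10 elements (the largest, G4, has 8), so 2 is optimal.

2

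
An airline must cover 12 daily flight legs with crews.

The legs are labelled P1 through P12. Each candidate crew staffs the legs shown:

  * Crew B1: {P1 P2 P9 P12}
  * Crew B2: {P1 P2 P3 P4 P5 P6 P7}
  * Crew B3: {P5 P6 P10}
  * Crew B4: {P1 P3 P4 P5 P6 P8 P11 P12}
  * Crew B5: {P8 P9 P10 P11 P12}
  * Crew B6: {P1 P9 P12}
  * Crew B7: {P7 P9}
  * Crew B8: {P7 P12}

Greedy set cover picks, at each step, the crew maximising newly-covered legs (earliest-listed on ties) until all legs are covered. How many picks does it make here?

Greedy: pick B4 (covers 8 new) → pick B1 (covers 2 new) → pick B2 (covers 1 new) → pick B3 (covers 1 new). Total picks: 4.
(The true minimum cover uses only 2 crews, so greedy is not optimal here.)

4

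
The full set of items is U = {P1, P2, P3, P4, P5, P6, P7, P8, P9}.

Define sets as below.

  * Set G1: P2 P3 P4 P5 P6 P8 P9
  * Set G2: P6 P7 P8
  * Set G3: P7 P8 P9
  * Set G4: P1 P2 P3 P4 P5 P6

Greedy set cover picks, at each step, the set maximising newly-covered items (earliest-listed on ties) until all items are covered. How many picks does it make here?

3

Greedy: pick G1 (covers 7 new) → pick G2 (covers 1 new) → pick G4 (covers 1 new). Total picks: 3.
(The true minimum cover uses only 2 sets, so greedy is not optimal here.)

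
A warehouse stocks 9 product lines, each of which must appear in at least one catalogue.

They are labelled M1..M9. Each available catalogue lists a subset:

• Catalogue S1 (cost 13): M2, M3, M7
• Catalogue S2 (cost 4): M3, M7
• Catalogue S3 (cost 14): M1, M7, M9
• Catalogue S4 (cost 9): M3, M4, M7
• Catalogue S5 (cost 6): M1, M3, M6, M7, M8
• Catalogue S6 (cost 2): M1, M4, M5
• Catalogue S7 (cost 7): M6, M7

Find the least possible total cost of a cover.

S1, S3, S5, S6 together cover every product (S1 ∪ S3 ∪ S5 ∪ S6 = {M1, M2, M3, M4, M5, M6, M7, M8, M9}); total cost 13 + 14 + 6 + 2 = 35.
No covering selection has total cost below 35.

35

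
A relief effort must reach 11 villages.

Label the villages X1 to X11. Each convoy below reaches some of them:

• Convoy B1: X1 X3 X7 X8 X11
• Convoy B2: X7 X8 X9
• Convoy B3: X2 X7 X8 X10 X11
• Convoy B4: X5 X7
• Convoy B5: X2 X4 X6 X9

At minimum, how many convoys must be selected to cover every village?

4

B1 and B3 and B4 and B5 together: B1 ∪ B3 ∪ B4 ∪ B5 = {X1, X2, X3, X4, X5, X6, X7, X8, X9, X10, X11} — every village is covered.
Only B4 contains X5, so B4 is forced; the remaining 9 villages need at least 3 more convoys (each remaining convoy adds at most 4) — so at least 4 convoys are needed, and 4 is optimal.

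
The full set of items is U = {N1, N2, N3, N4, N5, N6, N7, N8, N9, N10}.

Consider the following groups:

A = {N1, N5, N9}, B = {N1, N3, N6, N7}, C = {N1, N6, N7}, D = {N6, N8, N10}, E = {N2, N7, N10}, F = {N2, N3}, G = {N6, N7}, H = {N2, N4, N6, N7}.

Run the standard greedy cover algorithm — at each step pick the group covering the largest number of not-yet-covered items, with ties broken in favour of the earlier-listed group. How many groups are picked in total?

Greedy: pick B (covers 4 new) → pick A (covers 2 new) → pick D (covers 2 new) → pick H (covers 2 new). Total picks: 4.

4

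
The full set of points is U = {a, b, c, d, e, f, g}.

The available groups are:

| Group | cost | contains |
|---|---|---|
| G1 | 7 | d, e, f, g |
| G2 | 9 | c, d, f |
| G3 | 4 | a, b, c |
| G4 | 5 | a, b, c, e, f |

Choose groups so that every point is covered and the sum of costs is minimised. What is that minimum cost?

G1, G3 together cover every point (G1 ∪ G3 = {a, b, c, d, e, f, g}); total cost 7 + 4 = 11.
The greedy pick G4, G1 costs 12; no covering selection beats 11.

11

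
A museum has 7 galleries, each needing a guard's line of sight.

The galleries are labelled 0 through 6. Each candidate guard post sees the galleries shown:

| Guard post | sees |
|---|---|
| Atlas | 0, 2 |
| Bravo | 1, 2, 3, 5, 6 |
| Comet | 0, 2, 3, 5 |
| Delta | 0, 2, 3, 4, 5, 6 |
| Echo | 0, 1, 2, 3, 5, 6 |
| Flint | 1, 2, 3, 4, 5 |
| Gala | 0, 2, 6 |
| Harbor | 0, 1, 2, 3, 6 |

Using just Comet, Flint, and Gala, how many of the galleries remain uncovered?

Union of Comet, Flint, Gala = {0, 1, 2, 3, 4, 5, 6} — that's every gallery, so 0 are uncovered.

0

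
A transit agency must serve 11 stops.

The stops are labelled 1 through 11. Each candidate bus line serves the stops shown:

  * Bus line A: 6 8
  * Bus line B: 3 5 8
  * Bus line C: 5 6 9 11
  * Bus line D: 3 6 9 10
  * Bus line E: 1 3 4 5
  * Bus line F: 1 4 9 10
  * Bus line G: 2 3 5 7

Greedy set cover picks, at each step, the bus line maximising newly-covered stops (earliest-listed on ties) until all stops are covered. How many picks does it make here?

5

Greedy: pick C (covers 4 new) → pick E (covers 3 new) → pick G (covers 2 new) → pick A (covers 1 new) → pick D (covers 1 new). Total picks: 5.
(The true minimum cover uses only 4 bus lines, so greedy is not optimal here.)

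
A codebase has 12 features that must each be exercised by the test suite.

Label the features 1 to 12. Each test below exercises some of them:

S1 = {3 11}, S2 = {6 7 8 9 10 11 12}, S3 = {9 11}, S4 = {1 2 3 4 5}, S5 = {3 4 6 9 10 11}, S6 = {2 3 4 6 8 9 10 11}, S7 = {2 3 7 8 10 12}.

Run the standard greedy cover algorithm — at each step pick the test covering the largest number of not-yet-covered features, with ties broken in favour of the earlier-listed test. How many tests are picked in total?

3

Greedy: pick S6 (covers 8 new) → pick S2 (covers 2 new) → pick S4 (covers 2 new). Total picks: 3.
(The true minimum cover uses only 2 tests, so greedy is not optimal here.)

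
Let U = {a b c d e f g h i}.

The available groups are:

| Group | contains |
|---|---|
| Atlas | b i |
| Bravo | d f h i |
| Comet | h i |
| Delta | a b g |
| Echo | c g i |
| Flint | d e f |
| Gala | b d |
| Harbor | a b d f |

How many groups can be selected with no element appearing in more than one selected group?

Comet, Delta, Flint are pairwise disjoint (Comet={h,i}; Delta={a,b,g}; Flint={d,e,f}).
Every remaining group overlaps one of these, and no 4 of the listed groups are pairwise disjoint, so 3 is the maximum.

3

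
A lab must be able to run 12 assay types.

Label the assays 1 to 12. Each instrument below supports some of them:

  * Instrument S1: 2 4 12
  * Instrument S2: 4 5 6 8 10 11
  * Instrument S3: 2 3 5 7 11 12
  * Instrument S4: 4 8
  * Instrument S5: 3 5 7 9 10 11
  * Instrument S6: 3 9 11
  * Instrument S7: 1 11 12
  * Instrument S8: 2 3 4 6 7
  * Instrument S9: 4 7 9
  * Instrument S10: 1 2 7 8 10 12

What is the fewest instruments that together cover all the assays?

3

Take {S2, S5, S10}. Their union is {1, 2, 3, 4, 5, 6, 7, 8, 9, 10, 11, 12}, which is all 12 assays.
No 2 of the 10 instruments cover everything (all 45 combinations miss at least one assay), so 3 is optimal.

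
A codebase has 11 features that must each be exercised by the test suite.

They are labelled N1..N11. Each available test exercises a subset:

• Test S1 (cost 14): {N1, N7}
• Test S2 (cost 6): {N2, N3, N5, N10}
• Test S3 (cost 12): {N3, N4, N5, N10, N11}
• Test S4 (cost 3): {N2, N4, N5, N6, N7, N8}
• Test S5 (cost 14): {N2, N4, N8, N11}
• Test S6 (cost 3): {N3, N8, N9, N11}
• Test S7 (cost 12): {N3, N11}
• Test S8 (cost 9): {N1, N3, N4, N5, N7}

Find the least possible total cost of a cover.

21

S2, S4, S6, S8 together cover every feature (S2 ∪ S4 ∪ S6 ∪ S8 = {N1, N2, N3, N4, N5, N6, N7, N8, N9, N10, N11}); total cost 6 + 3 + 3 + 9 = 21.
No covering selection has total cost below 21.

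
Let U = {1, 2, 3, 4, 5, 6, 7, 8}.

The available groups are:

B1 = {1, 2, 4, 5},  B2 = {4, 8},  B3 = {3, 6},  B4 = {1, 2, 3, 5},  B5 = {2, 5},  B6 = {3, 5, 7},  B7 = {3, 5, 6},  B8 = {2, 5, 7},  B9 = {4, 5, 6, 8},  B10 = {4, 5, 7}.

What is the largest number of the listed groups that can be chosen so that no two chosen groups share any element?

B2, B3, B8 are pairwise disjoint (B2={4,8}; B3={3,6}; B8={2,5,7}).
Every remaining group overlaps one of these, and no 4 of the listed groups are pairwise disjoint, so 3 is the maximum.

3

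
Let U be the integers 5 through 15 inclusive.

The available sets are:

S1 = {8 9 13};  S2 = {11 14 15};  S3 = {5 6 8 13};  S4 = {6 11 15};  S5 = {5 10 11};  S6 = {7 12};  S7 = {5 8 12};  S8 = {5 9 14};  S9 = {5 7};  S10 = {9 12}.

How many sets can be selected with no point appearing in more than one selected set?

S1, S2, S6 are pairwise disjoint (S1={8,9,13}; S2={11,14,15}; S6={7,12}).
Every remaining set overlaps one of these, and no 4 of the listed sets are pairwise disjoint, so 3 is the maximum.

3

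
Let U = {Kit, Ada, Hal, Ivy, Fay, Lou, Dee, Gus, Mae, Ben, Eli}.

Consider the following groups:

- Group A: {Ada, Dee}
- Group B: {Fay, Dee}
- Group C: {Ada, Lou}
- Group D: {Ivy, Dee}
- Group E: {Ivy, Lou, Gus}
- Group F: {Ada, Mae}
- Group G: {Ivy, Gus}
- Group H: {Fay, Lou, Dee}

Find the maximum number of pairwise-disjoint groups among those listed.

B, E, F are pairwise disjoint (B={Fay,Dee}; E={Ivy,Lou,Gus}; F={Ada,Mae}).
Every remaining group overlaps one of these, and no 4 of the listed groups are pairwise disjoint, so 3 is the maximum.

3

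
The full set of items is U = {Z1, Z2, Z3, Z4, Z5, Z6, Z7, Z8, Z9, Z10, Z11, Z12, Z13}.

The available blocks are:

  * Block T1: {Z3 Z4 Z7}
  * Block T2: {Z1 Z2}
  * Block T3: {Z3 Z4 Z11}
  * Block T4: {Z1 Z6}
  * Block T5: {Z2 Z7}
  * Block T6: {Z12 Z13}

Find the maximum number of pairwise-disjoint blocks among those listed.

T3, T4, T5, T6 are pairwise disjoint (T3={Z3,Z4,Z11}; T4={Z1,Z6}; T5={Z2,Z7}; T6={Z12,Z13}).
Every remaining block overlaps one of these, and no 5 of the listed blocks are pairwise disjoint, so 4 is the maximum.

4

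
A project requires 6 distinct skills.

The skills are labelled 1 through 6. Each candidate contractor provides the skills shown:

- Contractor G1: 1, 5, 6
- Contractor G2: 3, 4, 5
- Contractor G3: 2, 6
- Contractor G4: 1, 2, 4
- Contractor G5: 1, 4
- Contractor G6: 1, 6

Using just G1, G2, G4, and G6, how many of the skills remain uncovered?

0

Union of G1, G2, G4, G6 = {1, 2, 3, 4, 5, 6} — that's every skill, so 0 are uncovered.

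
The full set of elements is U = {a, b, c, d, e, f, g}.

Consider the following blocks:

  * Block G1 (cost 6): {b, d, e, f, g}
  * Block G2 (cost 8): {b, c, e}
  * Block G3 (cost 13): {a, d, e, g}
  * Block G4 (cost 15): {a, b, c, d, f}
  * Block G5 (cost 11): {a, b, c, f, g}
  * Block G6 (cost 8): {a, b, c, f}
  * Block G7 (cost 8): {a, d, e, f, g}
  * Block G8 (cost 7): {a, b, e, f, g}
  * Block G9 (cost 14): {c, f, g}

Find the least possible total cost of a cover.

G1, G6 together cover every element (G1 ∪ G6 = {a, b, c, d, e, f, g}); total cost 6 + 8 = 14.
No covering selection has total cost below 14.

14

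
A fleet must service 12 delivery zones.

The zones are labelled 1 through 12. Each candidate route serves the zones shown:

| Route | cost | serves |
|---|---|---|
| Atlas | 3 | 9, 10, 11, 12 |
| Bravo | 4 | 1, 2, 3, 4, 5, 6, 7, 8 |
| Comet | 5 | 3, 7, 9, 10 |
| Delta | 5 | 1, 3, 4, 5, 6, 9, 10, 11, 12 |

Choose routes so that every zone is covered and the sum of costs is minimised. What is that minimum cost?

7

Atlas, Bravo together cover every zone (Atlas ∪ Bravo = {1, 2, 3, 4, 5, 6, 7, 8, 9, 10, 11, 12}); total cost 3 + 4 = 7.
No covering selection has total cost below 7.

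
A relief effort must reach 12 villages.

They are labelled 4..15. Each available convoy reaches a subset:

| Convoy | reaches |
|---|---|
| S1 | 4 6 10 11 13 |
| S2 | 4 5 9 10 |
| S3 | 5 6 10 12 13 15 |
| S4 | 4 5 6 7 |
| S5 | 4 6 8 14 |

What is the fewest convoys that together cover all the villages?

S1 and S2 and S3 and S4 and S5 together: S1 ∪ S2 ∪ S3 ∪ S4 ∪ S5 = {4, 5, 6, 7, 8, 9, 10, 11, 12, 13, 14, 15} — every village is covered.
No 4 of the 5 convoys cover everything (all 5 combinations miss at least one village), so 5 is optimal.

5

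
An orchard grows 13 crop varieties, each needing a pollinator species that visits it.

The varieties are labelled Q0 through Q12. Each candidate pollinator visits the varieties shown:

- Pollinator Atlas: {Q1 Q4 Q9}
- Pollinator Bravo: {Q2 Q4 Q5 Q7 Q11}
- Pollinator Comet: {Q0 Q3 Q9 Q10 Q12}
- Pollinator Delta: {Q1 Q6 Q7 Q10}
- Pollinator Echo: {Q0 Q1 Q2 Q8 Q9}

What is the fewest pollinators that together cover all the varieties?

4

Take {Bravo, Comet, Delta, Echo}. Their union is {Q0, Q1, Q2, Q3, Q4, Q5, Q6, Q7, Q8, Q9, Q10, Q11, Q12}, which is all 13 varieties.
Only Delta contains Q6, so Delta is forced; the remaining 9 varieties need at least 3 more pollinators (each remaining pollinator adds at most 4) — so at least 4 pollinators are needed, and 4 is optimal.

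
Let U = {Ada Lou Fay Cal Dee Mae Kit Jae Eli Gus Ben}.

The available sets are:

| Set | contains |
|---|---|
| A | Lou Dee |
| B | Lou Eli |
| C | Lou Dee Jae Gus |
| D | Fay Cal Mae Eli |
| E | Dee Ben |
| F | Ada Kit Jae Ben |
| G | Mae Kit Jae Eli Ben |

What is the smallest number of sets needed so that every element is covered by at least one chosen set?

3

C and D and F together: C ∪ D ∪ F = {Ada, Lou, Fay, Cal, Dee, Mae, Kit, Jae, Eli, Gus, Ben} — every element is covered.
Each set has at most 5 elements, and 2·5 = 10 < 11 — so at least 3 sets are needed, and 3 is optimal.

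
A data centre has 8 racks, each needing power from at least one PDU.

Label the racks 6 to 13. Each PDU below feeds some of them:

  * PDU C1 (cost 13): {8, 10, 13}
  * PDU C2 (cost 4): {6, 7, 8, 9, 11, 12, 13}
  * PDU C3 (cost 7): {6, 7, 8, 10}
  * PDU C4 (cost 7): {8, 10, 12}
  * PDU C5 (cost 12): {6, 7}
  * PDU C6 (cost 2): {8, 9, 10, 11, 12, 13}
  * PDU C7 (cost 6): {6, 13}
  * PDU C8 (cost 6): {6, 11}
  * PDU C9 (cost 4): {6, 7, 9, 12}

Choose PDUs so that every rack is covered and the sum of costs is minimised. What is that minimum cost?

C6, C9 together cover every rack (C6 ∪ C9 = {6, 7, 8, 9, 10, 11, 12, 13}); total cost 2 + 4 = 6.
No covering selection has total cost below 6.

6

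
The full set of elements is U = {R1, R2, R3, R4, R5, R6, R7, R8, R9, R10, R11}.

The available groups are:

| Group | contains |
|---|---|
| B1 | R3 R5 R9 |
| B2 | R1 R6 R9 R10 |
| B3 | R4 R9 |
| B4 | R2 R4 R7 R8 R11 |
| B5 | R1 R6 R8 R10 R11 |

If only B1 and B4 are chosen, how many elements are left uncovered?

Union of B1, B4 = {R2, R3, R4, R5, R7, R8, R9, R11}.
Not covered: R1, R6, R10 — 3 elements.

3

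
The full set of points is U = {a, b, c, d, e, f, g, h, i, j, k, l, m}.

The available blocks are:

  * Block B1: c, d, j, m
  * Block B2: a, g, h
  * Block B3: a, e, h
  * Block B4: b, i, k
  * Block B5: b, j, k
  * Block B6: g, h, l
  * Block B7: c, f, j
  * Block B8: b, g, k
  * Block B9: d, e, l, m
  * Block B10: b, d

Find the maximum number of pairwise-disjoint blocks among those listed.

4

B2, B4, B7, B9 are pairwise disjoint (B2={a,g,h}; B4={b,i,k}; B7={c,f,j}; B9={d,e,l,m}).
Every remaining block overlaps one of these, and no 5 of the listed blocks are pairwise disjoint, so 4 is the maximum.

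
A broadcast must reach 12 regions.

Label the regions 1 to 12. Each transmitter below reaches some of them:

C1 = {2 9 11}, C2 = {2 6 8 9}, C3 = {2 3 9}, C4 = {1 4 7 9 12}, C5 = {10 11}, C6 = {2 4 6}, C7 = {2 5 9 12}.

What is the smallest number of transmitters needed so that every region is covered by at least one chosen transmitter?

Take {C2, C3, C4, C5, C7}. Their union is {1, 2, 3, 4, 5, 6, 7, 8, 9, 10, 11, 12}, which is all 12 regions.
No 4 of the 7 transmitters cover everything (all 35 combinations miss at least one region), so 5 is optimal.

5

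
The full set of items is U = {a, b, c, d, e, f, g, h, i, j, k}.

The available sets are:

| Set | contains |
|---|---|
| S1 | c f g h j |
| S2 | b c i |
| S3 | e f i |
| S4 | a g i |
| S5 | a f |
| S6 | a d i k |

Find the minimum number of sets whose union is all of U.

4

S1, S2, S3, and S6 cover everything between them: the union {a, b, c, d, e, f, g, h, i, j, k} is all of U.
No 3 of the 6 sets cover everything (all 20 combinations miss at least one item), so 4 is optimal.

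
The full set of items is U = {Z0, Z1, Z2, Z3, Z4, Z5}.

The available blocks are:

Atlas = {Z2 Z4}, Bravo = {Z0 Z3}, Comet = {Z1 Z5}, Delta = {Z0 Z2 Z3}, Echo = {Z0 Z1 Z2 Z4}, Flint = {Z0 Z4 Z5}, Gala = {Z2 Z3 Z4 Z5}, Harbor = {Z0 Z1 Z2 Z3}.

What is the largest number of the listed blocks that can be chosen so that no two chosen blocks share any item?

3

Atlas, Bravo, Comet are pairwise disjoint (Atlas={Z2,Z4}; Bravo={Z0,Z3}; Comet={Z1,Z5}).
Every remaining block overlaps one of these, and no 4 of the listed blocks are pairwise disjoint, so 3 is the maximum.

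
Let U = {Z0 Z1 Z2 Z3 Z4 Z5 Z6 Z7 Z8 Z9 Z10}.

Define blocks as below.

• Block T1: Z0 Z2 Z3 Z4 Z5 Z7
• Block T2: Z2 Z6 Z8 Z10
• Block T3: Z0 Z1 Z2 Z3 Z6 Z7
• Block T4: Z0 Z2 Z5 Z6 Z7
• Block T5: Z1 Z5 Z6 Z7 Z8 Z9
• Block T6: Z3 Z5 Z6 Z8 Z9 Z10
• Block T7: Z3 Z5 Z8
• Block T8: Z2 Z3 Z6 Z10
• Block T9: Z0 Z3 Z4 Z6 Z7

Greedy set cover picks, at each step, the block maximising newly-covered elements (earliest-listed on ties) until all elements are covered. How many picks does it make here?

Greedy: pick T1 (covers 6 new) → pick T5 (covers 4 new) → pick T2 (covers 1 new). Total picks: 3.

3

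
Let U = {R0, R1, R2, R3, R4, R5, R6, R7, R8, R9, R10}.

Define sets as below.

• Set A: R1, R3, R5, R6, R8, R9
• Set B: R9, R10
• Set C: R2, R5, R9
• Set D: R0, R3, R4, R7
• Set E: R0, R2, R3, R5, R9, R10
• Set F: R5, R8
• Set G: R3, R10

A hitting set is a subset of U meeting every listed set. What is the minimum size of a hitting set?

3

Take H = {R5, R7, R10}. Each listed set contains at least one of these, so H is a hitting set of size 3.
The sets B, D, F are pairwise disjoint, so any hitting set needs a separate element for each — at least 3. Hence 3 is optimal.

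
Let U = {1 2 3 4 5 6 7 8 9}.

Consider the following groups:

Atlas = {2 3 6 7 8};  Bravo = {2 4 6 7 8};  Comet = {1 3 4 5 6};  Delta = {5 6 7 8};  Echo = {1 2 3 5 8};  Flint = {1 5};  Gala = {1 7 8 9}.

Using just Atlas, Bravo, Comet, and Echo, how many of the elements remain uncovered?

1

Union of Atlas, Bravo, Comet, Echo = {1, 2, 3, 4, 5, 6, 7, 8}.
Not covered: 9 — 1 element.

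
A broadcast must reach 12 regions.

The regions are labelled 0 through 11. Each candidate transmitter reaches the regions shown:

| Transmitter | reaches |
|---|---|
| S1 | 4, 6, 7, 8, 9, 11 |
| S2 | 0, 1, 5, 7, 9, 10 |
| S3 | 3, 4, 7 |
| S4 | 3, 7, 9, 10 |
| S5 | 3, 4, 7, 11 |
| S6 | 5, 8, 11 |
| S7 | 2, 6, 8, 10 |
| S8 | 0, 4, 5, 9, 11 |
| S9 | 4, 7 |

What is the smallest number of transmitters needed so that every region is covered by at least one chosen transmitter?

S2 and S5 and S7 together: S2 ∪ S5 ∪ S7 = {0, 1, 2, 3, 4, 5, 6, 7, 8, 9, 10, 11} — every region is covered.
Only S2 contains 1, so S2 is forced; the remaining 6 regions need at least 2 more transmitters (each remaining transmitter adds at most 4) — so at least 3 transmitters are needed, and 3 is optimal.

3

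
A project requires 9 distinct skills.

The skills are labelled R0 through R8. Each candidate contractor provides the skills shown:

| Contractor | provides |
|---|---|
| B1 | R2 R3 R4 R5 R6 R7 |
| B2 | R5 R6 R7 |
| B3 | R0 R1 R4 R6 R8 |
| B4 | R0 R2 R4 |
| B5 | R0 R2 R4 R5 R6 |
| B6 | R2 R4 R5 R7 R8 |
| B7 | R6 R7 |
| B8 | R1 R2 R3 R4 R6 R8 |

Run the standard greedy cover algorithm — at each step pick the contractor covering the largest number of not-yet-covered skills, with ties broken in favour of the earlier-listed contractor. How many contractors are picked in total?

2

Greedy: pick B1 (covers 6 new) → pick B3 (covers 3 new). Total picks: 2.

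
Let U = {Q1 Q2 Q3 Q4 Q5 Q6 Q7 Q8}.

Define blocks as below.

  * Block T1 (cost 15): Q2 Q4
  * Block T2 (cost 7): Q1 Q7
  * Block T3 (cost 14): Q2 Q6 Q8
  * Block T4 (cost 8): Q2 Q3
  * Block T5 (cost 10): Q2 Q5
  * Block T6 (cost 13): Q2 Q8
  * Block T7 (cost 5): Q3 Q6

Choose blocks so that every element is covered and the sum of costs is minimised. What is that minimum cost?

T1, T2, T5, T6, T7 together cover every element (T1 ∪ T2 ∪ T5 ∪ T6 ∪ T7 = {Q1, Q2, Q3, Q4, Q5, Q6, Q7, Q8}); total cost 15 + 7 + 10 + 13 + 5 = 50.
No covering selection has total cost below 50.

50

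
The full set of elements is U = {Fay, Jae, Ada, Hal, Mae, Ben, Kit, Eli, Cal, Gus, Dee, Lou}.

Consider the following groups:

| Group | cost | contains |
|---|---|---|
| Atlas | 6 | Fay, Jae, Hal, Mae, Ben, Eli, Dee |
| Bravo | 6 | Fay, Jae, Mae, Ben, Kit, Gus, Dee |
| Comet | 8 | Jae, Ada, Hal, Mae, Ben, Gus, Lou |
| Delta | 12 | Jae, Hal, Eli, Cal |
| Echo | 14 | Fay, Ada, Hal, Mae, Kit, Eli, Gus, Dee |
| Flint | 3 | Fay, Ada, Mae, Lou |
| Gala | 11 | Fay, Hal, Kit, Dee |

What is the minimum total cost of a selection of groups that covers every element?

Bravo, Delta, Flint together cover every element (Bravo ∪ Delta ∪ Flint = {Fay, Jae, Ada, Hal, Mae, Ben, Kit, Eli, Cal, Gus, Dee, Lou}); total cost 6 + 12 + 3 = 21.
The greedy pick Flint, Atlas, Bravo, Delta costs 27; no covering selection beats 21.

21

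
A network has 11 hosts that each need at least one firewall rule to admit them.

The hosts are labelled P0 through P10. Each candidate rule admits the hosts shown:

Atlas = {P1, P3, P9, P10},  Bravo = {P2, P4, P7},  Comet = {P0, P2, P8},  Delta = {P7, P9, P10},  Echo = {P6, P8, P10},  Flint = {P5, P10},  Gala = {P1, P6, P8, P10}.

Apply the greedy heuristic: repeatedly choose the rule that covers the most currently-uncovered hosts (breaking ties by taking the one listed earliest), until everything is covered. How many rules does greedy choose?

5

Greedy: pick Atlas (covers 4 new) → pick Bravo (covers 3 new) → pick Comet (covers 2 new) → pick Echo (covers 1 new) → pick Flint (covers 1 new). Total picks: 5.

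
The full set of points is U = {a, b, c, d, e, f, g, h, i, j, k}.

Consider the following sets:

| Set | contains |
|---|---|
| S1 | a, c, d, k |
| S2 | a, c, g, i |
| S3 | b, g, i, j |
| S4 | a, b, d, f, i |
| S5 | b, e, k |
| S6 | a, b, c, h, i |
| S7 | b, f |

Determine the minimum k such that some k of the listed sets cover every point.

S3 and S4 and S5 and S6 together: S3 ∪ S4 ∪ S5 ∪ S6 = {a, b, c, d, e, f, g, h, i, j, k} — every point is covered.
Only S6 contains h, so S6 is forced; the remaining 6 points need at least 3 more sets (each remaining set adds at most 2) — so at least 4 sets are needed, and 4 is optimal.

4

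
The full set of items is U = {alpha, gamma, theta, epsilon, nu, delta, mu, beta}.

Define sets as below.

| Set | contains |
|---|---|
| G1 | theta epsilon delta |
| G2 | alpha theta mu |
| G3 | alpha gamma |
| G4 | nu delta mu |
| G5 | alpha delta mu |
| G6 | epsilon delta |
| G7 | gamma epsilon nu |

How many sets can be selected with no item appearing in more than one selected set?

2

G2, G7 are pairwise disjoint (G2={alpha,theta,mu}; G7={gamma,epsilon,nu}).
Every remaining set overlaps one of these, and no 3 of the listed sets are pairwise disjoint, so 2 is the maximum.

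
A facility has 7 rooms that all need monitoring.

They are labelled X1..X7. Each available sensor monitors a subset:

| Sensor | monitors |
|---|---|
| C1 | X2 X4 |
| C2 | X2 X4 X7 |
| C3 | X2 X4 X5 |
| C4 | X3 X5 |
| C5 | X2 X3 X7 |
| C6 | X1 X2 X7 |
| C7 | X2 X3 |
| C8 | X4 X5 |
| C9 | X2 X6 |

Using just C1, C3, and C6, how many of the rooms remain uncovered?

2

Union of C1, C3, C6 = {X1, X2, X4, X5, X7}.
Not covered: X3, X6 — 2 rooms.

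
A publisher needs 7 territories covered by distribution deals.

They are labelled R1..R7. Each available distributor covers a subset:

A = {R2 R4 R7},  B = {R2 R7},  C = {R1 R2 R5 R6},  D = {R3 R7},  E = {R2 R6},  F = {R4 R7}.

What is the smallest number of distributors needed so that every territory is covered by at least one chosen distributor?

Take {C, D, F}. Their union is {R1, R2, R3, R4, R5, R6, R7}, which is all 7 territories.
Only C contains R1, so C is forced; the remaining 3 territories need at least 2 more distributors (each remaining distributor adds at most 2) — so at least 3 distributors are needed, and 3 is optimal.

3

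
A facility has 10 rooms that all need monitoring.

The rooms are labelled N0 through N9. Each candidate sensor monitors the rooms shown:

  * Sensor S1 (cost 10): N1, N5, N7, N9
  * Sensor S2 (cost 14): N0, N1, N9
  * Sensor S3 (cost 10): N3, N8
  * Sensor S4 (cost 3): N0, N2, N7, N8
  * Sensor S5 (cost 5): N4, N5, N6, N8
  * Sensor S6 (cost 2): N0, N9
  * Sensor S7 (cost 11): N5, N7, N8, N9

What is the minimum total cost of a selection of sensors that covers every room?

S1, S3, S4, S5 together cover every room (S1 ∪ S3 ∪ S4 ∪ S5 = {N0, N1, N2, N3, N4, N5, N6, N7, N8, N9}); total cost 10 + 10 + 3 + 5 = 28.
The greedy pick S4, S5, S6, S1, S3 costs 30; no covering selection beats 28.

28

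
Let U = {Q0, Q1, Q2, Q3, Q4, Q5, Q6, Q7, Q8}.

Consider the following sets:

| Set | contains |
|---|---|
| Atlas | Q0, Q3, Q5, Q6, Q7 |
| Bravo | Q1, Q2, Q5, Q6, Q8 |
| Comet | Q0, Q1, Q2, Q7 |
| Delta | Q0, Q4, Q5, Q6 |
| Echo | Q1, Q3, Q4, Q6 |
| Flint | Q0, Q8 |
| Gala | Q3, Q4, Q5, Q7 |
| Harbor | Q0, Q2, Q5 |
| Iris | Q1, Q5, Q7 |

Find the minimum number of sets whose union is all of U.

3

Bravo, Delta, and Gala cover everything between them: the union {Q0, Q1, Q2, Q3, Q4, Q5, Q6, Q7, Q8} is all of U.
No 2 of the 9 sets cover everything (all 36 combinations miss at least one element), so 3 is optimal.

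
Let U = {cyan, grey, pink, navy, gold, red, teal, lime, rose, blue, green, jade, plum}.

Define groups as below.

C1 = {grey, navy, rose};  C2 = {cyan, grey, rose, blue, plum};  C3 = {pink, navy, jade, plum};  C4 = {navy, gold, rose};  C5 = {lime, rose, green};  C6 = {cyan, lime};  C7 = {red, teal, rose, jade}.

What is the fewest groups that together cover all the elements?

Take {C2, C3, C4, C5, C7}. Their union is {cyan, grey, pink, navy, gold, red, teal, lime, rose, blue, green, jade, plum}, which is all 13 elements.
No 4 of the 7 groups cover everything (all 35 combinations miss at least one element), so 5 is optimal.

5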